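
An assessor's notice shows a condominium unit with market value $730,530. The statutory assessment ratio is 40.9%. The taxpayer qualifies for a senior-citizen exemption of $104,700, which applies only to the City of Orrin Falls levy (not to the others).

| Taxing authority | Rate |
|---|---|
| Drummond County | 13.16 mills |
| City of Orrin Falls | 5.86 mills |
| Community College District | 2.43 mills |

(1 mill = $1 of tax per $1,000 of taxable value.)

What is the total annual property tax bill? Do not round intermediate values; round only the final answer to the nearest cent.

$5,795.43

Assessed value = $730,530 × 0.409 = $298,786.77
Drummond County: $298,786.77 × 0.01316 = $3,932.0338932
City of Orrin Falls: ($298,786.77 − $104,700) × 0.00586 = $194,086.77 × 0.00586 = $1,137.3484722
Community College District: $298,786.77 × 0.00243 = $726.0518511
Total = $5,795.4342165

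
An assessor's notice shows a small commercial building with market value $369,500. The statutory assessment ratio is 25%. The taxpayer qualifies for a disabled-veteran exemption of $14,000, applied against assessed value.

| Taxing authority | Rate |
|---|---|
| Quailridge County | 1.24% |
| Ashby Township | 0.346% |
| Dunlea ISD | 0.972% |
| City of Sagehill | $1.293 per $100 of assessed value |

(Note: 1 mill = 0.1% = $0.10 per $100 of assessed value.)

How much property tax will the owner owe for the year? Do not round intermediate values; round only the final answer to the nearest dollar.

Assessed value = $369,500 × 0.25 = $92,375
Taxable value = $92,375 − $14,000 = $78,375
Quailridge County: $78,375 × 0.0124 = $971.85
Ashby Township: $78,375 × 0.00346 = $271.1775
Dunlea ISD: $78,375 × 0.00972 = $761.805
City of Sagehill: $78,375 × 0.01293 = $1,013.38875
Total = $3,018.22125

$3,018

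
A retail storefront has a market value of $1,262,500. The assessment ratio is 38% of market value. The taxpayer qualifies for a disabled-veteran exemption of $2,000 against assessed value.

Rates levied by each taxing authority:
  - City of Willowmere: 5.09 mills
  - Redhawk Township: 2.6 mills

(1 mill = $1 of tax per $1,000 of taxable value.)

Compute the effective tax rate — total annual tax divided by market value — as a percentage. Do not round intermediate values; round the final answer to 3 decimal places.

0.291%

Assessed value = $1,262,500 × 0.38 = $479,750
Taxable value = $479,750 − $2,000 = $477,750
City of Willowmere: $477,750 × 0.00509 = $2,431.7475
Redhawk Township: $477,750 × 0.0026 = $1,242.15
Total tax = $3,673.8975
Effective rate = $3,673.8975 ÷ $1,262,500 = 0.291% of market value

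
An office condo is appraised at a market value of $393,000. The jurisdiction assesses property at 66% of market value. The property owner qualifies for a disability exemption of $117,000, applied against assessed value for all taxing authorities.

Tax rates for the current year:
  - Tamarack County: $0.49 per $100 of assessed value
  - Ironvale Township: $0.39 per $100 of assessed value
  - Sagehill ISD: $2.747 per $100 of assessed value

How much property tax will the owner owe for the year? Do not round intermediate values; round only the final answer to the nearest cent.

Assessed value = $393,000 × 0.66 = $259,380
Taxable value = $259,380 − $117,000 = $142,380
Tamarack County: $142,380 × 0.0049 = $697.662
Ironvale Township: $142,380 × 0.0039 = $555.282
Sagehill ISD: $142,380 × 0.02747 = $3,911.1786
Total = $697.662 + $555.282 + $3,911.1786 = $5,164.1226

$5,164.12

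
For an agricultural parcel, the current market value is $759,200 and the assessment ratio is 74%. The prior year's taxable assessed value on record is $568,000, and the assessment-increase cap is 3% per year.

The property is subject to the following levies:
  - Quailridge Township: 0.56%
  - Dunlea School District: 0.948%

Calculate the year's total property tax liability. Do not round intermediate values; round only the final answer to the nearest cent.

$8,472.06

Uncapped assessed value = $759,200 × 0.74 = $561,808
Cap limit = $568,000 × 1.03 = $585,040
Taxable assessed value = min($561,808, $585,040) = $561,808 (cap does not bind)
Quailridge Township: $561,808 × 0.0056 = $3,146.1248
Dunlea School District: $561,808 × 0.00948 = $5,325.93984
Total = $8,472.06464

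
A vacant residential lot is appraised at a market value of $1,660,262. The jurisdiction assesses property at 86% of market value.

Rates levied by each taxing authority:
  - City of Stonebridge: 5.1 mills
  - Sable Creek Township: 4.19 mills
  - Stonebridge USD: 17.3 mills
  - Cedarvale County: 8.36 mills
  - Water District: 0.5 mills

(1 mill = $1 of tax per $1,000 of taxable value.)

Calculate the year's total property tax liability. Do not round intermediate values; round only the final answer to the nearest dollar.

$50,616

Assessed value = $1,660,262 × 0.86 = $1,427,825.32
City of Stonebridge: $1,427,825.32 × 0.0051 = $7,281.909132
Sable Creek Township: $1,427,825.32 × 0.00419 = $5,982.5880908
Stonebridge USD: $1,427,825.32 × 0.0173 = $24,701.378036
Cedarvale County: $1,427,825.32 × 0.00836 = $11,936.6196752
Water District: $1,427,825.32 × 0.0005 = $713.91266
Total = $7,281.909132 + $5,982.5880908 + $24,701.378036 + $11,936.6196752 + $713.91266 = $50,616.407594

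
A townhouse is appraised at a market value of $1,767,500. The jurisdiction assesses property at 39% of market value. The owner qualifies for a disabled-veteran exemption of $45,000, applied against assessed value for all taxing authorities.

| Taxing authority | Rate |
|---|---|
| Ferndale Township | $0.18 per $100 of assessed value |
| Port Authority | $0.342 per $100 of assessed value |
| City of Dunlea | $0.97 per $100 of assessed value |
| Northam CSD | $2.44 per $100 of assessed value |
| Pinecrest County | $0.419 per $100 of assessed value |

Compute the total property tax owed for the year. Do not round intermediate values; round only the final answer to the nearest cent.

$28,034.58

Assessed value = $1,767,500 × 0.39 = $689,325
Taxable value = $689,325 − $45,000 = $644,325
Ferndale Township: $644,325 × 0.0018 = $1,159.785
Port Authority: $644,325 × 0.00342 = $2,203.5915
City of Dunlea: $644,325 × 0.0097 = $6,249.9525
Northam CSD: $644,325 × 0.0244 = $15,721.53
Pinecrest County: $644,325 × 0.00419 = $2,699.72175
Total = $1,159.785 + $2,203.5915 + $6,249.9525 + $15,721.53 + $2,699.72175 = $28,034.58075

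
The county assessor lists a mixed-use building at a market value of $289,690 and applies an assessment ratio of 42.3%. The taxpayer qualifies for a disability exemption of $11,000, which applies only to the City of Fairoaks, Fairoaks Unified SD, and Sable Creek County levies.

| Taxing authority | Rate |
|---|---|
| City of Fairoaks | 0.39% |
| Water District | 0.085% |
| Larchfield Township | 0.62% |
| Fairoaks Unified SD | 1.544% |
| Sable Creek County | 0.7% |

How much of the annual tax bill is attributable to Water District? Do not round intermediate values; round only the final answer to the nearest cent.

Assessed value = $289,690 × 0.423 = $122,538.87
Water District taxable value = $122,538.87 (exemption does not apply)
Water District levy = $122,538.87 × 0.00085 = $104.1580395

$104.16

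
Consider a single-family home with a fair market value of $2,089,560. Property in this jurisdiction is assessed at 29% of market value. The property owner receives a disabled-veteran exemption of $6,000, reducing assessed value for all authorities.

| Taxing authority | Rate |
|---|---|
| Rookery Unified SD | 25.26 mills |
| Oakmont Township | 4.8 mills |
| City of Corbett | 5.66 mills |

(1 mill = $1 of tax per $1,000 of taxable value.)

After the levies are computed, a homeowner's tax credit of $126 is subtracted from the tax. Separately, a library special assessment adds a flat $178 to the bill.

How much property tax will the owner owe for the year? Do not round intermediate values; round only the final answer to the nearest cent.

Assessed value = $2,089,560 × 0.29 = $605,972.4
Taxable value = $605,972.4 − $6,000 = $599,972.4
Rookery Unified SD: $599,972.4 × 0.02526 = $15,155.302824
Oakmont Township: $599,972.4 × 0.0048 = $2,879.86752
City of Corbett: $599,972.4 × 0.00566 = $3,395.843784
Levies subtotal = $21,431.014128
After credit = $21,431.014128 − $126 = $21,305.014128
Total = $21,305.014128 + $178 = $21,483.014128

$21,483.01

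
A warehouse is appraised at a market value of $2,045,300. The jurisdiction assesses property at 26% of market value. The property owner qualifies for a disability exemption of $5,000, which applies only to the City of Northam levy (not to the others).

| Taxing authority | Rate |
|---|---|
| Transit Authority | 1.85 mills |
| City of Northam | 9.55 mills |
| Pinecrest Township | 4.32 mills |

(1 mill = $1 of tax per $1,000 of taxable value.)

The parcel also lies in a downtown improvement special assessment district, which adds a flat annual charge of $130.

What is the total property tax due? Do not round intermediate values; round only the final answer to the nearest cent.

$8,441.80

Assessed value = $2,045,300 × 0.26 = $531,778
Transit Authority: $531,778 × 0.00185 = $983.7893
City of Northam: ($531,778 − $5,000) × 0.00955 = $526,778 × 0.00955 = $5,030.7299
Pinecrest Township: $531,778 × 0.00432 = $2,297.28096
Levies subtotal = $8,311.80016
Total = $8,311.80016 + $130 = $8,441.80016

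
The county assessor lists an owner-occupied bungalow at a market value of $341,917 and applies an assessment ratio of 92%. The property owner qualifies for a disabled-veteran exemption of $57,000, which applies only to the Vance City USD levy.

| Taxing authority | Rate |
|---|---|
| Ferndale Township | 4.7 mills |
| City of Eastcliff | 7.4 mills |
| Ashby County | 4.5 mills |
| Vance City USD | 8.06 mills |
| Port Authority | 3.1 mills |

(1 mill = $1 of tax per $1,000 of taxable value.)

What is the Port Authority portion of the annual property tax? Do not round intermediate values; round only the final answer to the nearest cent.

Assessed value = $341,917 × 0.92 = $314,563.64
Port Authority taxable value = $314,563.64 (exemption does not apply)
Port Authority levy = $314,563.64 × 0.0031 = $975.147284

$975.15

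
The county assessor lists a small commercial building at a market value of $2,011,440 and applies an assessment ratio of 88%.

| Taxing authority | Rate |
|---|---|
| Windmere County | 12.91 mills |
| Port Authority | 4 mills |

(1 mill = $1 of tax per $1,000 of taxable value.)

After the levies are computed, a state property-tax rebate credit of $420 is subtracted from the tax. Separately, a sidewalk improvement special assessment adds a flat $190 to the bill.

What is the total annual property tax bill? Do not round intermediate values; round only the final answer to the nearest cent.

$29,701.84

Assessed value = $2,011,440 × 0.88 = $1,770,067.2
Windmere County: $1,770,067.2 × 0.01291 = $22,851.567552
Port Authority: $1,770,067.2 × 0.004 = $7,080.2688
Levies subtotal = $29,931.836352
After credit = $29,931.836352 − $420 = $29,511.836352
Total = $29,511.836352 + $190 = $29,701.836352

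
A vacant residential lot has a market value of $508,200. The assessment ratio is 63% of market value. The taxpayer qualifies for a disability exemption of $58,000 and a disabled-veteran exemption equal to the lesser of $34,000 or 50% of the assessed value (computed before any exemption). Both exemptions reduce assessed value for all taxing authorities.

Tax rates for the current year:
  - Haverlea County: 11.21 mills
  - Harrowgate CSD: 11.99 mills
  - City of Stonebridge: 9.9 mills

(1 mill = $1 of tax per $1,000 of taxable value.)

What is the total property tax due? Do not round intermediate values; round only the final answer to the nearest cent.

$7,552.29

Assessed value = $508,200 × 0.63 = $320,166
Disabled-veteran exemption = min($34,000, 50% × $320,166) = min($34,000, $160,083) = $34,000 (dollar cap binds)
Taxable value = $320,166 − $58,000 − $34,000 = $228,166
Haverlea County: $228,166 × 0.01121 = $2,557.74086
Harrowgate CSD: $228,166 × 0.01199 = $2,735.71034
City of Stonebridge: $228,166 × 0.0099 = $2,258.8434
Total = $7,552.2946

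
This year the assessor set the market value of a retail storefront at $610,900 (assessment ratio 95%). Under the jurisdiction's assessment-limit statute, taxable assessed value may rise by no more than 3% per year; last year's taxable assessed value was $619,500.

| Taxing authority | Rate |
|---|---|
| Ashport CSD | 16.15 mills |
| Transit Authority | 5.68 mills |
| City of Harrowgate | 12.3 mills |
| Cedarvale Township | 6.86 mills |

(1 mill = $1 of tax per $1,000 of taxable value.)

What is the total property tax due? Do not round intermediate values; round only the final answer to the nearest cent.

Uncapped assessed value = $610,900 × 0.95 = $580,355
Cap limit = $619,500 × 1.03 = $638,085
Taxable assessed value = min($580,355, $638,085) = $580,355 (cap does not bind)
Ashport CSD: $580,355 × 0.01615 = $9,372.73325
Transit Authority: $580,355 × 0.00568 = $3,296.4164
City of Harrowgate: $580,355 × 0.0123 = $7,138.3665
Cedarvale Township: $580,355 × 0.00686 = $3,981.2353
Total = $23,788.75145

$23,788.75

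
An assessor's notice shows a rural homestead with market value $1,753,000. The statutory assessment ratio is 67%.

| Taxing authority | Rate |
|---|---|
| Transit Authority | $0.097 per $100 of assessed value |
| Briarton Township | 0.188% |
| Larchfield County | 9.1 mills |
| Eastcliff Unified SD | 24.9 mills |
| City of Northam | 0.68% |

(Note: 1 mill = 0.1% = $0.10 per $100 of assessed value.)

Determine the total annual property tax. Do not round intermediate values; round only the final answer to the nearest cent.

$51,267.36

Assessed value = $1,753,000 × 0.67 = $1,174,510
Transit Authority: $1,174,510 × 0.00097 = $1,139.2747
Briarton Township: $1,174,510 × 0.00188 = $2,208.0788
Larchfield County: $1,174,510 × 0.0091 = $10,688.041
Eastcliff Unified SD: $1,174,510 × 0.0249 = $29,245.299
City of Northam: $1,174,510 × 0.0068 = $7,986.668
Total = $51,267.3615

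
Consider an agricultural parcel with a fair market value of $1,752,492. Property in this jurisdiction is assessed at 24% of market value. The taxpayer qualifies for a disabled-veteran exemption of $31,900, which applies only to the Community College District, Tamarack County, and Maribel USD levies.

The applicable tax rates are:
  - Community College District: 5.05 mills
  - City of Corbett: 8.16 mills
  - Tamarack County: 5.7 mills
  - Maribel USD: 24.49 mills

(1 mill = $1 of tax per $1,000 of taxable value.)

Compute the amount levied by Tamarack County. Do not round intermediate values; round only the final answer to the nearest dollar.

Assessed value = $1,752,492 × 0.24 = $420,598.08
Tamarack County taxable value = $420,598.08 − $31,900 = $388,698.08
Tamarack County levy = $388,698.08 × 0.0057 = $2,215.579056

$2,216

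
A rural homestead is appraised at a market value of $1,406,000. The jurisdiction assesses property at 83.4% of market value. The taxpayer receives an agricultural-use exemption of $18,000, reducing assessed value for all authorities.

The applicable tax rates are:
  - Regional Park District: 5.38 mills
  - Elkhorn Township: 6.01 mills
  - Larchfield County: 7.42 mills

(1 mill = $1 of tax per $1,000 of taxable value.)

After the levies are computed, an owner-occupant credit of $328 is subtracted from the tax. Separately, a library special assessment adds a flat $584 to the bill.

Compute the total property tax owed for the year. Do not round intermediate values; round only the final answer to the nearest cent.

$21,974.10

Assessed value = $1,406,000 × 0.834 = $1,172,604
Taxable value = $1,172,604 − $18,000 = $1,154,604
Regional Park District: $1,154,604 × 0.00538 = $6,211.76952
Elkhorn Township: $1,154,604 × 0.00601 = $6,939.17004
Larchfield County: $1,154,604 × 0.00742 = $8,567.16168
Levies subtotal = $21,718.10124
After credit = $21,718.10124 − $328 = $21,390.10124
Total = $21,390.10124 + $584 = $21,974.10124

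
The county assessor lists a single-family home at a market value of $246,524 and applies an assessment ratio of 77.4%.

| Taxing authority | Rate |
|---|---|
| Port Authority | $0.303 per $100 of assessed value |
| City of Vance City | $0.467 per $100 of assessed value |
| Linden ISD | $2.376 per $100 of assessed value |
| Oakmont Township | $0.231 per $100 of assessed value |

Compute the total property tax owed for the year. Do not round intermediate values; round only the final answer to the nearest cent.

Assessed value = $246,524 × 0.774 = $190,809.576
Port Authority: $190,809.576 × 0.00303 = $578.15301528
City of Vance City: $190,809.576 × 0.00467 = $891.08071992
Linden ISD: $190,809.576 × 0.02376 = $4,533.63552576
Oakmont Township: $190,809.576 × 0.00231 = $440.77012056
Total = $578.15301528 + $891.08071992 + $4,533.63552576 + $440.77012056 = $6,443.63938152

$6,443.64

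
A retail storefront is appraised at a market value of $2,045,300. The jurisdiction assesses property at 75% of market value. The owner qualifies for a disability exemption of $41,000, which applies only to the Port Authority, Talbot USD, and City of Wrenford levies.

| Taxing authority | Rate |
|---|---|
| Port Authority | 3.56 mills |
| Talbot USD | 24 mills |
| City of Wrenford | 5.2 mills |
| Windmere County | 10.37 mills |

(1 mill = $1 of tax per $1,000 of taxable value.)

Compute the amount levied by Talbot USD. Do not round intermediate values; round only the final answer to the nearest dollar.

$35,831

Assessed value = $2,045,300 × 0.75 = $1,533,975
Talbot USD taxable value = $1,533,975 − $41,000 = $1,492,975
Talbot USD levy = $1,492,975 × 0.024 = $35,831.4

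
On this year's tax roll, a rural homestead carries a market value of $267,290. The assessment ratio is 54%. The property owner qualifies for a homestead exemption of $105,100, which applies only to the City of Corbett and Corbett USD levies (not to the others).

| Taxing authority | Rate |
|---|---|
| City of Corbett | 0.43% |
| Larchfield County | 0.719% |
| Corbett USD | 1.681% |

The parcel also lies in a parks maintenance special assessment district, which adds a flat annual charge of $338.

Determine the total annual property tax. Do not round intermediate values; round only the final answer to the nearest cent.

Assessed value = $267,290 × 0.54 = $144,336.6
City of Corbett: ($144,336.6 − $105,100) × 0.0043 = $39,236.6 × 0.0043 = $168.71738
Larchfield County: $144,336.6 × 0.00719 = $1,037.780154
Corbett USD: ($144,336.6 − $105,100) × 0.01681 = $39,236.6 × 0.01681 = $659.567246
Levies subtotal = $1,866.06478
Total = $1,866.06478 + $338 = $2,204.06478

$2,204.06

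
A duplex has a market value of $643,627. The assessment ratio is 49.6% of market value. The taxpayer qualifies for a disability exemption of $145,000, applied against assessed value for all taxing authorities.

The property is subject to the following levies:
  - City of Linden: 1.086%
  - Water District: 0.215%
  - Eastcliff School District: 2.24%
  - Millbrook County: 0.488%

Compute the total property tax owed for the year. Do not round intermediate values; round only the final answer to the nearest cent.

$7,020.09

Assessed value = $643,627 × 0.496 = $319,238.992
Taxable value = $319,238.992 − $145,000 = $174,238.992
City of Linden: $174,238.992 × 0.01086 = $1,892.23545312
Water District: $174,238.992 × 0.00215 = $374.6138328
Eastcliff School District: $174,238.992 × 0.0224 = $3,902.9534208
Millbrook County: $174,238.992 × 0.00488 = $850.28628096
Total = $1,892.23545312 + $374.6138328 + $3,902.9534208 + $850.28628096 = $7,020.08898768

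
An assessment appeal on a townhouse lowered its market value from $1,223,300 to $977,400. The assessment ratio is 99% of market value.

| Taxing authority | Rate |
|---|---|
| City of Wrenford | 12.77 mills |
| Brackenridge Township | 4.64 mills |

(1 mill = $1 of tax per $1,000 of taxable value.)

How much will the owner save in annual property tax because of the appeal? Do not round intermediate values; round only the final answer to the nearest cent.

Old assessed value = $1,223,300 × 0.99 = $1,211,067
New assessed value = $977,400 × 0.99 = $967,626
Combined rate = 0.01277 + 0.00464 = 0.01741
Old tax = $1,211,067 × 0.01741 = $21,084.67647
New tax = $967,626 × 0.01741 = $16,846.36866
Reduction = $21,084.67647 − $16,846.36866 = $4,238.30781

$4,238.31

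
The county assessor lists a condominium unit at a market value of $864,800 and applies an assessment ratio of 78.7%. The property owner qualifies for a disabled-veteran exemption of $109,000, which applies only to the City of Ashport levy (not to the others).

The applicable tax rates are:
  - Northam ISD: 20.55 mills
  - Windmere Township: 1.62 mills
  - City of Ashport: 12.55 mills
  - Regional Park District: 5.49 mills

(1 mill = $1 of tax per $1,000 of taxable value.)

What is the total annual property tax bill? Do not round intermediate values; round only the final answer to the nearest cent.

$25,998.88

Assessed value = $864,800 × 0.787 = $680,597.6
Northam ISD: $680,597.6 × 0.02055 = $13,986.28068
Windmere Township: $680,597.6 × 0.00162 = $1,102.568112
City of Ashport: ($680,597.6 − $109,000) × 0.01255 = $571,597.6 × 0.01255 = $7,173.54988
Regional Park District: $680,597.6 × 0.00549 = $3,736.480824
Total = $25,998.879496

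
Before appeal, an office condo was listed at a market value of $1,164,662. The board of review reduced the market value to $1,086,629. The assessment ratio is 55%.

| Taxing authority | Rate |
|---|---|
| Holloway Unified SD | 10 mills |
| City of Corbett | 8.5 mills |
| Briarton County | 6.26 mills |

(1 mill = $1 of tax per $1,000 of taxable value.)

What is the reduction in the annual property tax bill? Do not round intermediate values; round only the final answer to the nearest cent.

$1,062.65

Old assessed value = $1,164,662 × 0.55 = $640,564.1
New assessed value = $1,086,629 × 0.55 = $597,645.95
Combined rate = 0.01 + 0.0085 + 0.00626 = 0.02476
Old tax = $640,564.1 × 0.02476 = $15,860.367116
New tax = $597,645.95 × 0.02476 = $14,797.713722
Reduction = $15,860.367116 − $14,797.713722 = $1,062.653394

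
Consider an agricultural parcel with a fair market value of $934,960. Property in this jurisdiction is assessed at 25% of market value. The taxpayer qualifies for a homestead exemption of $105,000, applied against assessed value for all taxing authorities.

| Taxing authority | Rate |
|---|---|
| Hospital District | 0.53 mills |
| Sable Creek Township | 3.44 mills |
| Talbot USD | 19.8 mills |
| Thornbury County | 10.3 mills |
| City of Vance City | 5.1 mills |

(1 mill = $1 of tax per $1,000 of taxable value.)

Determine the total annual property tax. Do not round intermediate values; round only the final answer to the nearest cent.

$5,042.75

Assessed value = $934,960 × 0.25 = $233,740
Taxable value = $233,740 − $105,000 = $128,740
Hospital District: $128,740 × 0.00053 = $68.2322
Sable Creek Township: $128,740 × 0.00344 = $442.8656
Talbot USD: $128,740 × 0.0198 = $2,549.052
Thornbury County: $128,740 × 0.0103 = $1,326.022
City of Vance City: $128,740 × 0.0051 = $656.574
Total = $68.2322 + $442.8656 + $2,549.052 + $1,326.022 + $656.574 = $5,042.7458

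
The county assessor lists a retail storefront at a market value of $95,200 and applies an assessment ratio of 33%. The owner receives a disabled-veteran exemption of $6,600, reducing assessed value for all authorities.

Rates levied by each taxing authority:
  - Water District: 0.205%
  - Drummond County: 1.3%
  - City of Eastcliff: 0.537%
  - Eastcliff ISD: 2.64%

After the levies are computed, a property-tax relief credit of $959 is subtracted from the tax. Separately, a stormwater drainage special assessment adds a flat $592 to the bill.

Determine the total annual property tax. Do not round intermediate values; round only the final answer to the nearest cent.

Assessed value = $95,200 × 0.33 = $31,416
Taxable value = $31,416 − $6,600 = $24,816
Water District: $24,816 × 0.00205 = $50.8728
Drummond County: $24,816 × 0.013 = $322.608
City of Eastcliff: $24,816 × 0.00537 = $133.26192
Eastcliff ISD: $24,816 × 0.0264 = $655.1424
Levies subtotal = $1,161.88512
After credit = $1,161.88512 − $959 = $202.88512
Total = $202.88512 + $592 = $794.88512

$794.89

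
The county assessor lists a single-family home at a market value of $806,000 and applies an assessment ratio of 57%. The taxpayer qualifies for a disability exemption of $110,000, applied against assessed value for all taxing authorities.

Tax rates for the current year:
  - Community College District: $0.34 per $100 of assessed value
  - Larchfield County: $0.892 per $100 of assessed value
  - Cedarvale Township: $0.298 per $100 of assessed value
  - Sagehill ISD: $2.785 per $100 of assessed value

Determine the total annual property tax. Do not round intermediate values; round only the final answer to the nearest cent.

Assessed value = $806,000 × 0.57 = $459,420
Taxable value = $459,420 − $110,000 = $349,420
Community College District: $349,420 × 0.0034 = $1,188.028
Larchfield County: $349,420 × 0.00892 = $3,116.8264
Cedarvale Township: $349,420 × 0.00298 = $1,041.2716
Sagehill ISD: $349,420 × 0.02785 = $9,731.347
Total = $1,188.028 + $3,116.8264 + $1,041.2716 + $9,731.347 = $15,077.473

$15,077.47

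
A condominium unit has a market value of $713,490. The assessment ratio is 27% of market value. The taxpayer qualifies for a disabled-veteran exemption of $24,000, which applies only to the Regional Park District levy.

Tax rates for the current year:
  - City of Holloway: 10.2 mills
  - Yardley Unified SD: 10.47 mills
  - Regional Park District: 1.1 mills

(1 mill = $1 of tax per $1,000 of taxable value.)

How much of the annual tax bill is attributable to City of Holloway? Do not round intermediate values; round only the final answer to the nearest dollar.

$1,965

Assessed value = $713,490 × 0.27 = $192,642.3
City of Holloway taxable value = $192,642.3 (exemption does not apply)
City of Holloway levy = $192,642.3 × 0.0102 = $1,964.95146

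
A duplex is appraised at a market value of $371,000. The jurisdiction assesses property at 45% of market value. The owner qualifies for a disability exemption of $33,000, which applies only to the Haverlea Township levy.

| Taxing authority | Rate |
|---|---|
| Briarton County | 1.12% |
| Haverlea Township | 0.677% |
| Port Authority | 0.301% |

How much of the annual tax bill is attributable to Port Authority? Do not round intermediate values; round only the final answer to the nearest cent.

Assessed value = $371,000 × 0.45 = $166,950
Port Authority taxable value = $166,950 (exemption does not apply)
Port Authority levy = $166,950 × 0.00301 = $502.5195

$502.52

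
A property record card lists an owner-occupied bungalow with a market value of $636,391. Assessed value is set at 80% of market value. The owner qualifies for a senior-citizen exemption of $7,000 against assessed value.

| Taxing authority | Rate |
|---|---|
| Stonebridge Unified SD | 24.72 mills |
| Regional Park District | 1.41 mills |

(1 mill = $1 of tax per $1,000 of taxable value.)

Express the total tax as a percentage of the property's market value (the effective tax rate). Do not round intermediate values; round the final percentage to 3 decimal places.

2.062%

Assessed value = $636,391 × 0.8 = $509,112.8
Taxable value = $509,112.8 − $7,000 = $502,112.8
Stonebridge Unified SD: $502,112.8 × 0.02472 = $12,412.228416
Regional Park District: $502,112.8 × 0.00141 = $707.979048
Total tax = $13,120.207464
Effective rate = $13,120.207464 ÷ $636,391 = 2.062% of market value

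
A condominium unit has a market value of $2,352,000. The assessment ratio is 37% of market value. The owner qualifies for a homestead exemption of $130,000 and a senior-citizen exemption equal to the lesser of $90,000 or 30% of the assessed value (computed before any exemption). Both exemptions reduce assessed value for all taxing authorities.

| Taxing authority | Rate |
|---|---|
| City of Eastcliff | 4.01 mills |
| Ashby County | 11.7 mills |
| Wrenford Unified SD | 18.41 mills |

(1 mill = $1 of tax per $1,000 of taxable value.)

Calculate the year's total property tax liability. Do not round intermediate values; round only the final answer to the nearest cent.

$22,186.19

Assessed value = $2,352,000 × 0.37 = $870,240
Senior-citizen exemption = min($90,000, 30% × $870,240) = min($90,000, $261,072) = $90,000 (dollar cap binds)
Taxable value = $870,240 − $130,000 − $90,000 = $650,240
City of Eastcliff: $650,240 × 0.00401 = $2,607.4624
Ashby County: $650,240 × 0.0117 = $7,607.808
Wrenford Unified SD: $650,240 × 0.01841 = $11,970.9184
Total = $22,186.1888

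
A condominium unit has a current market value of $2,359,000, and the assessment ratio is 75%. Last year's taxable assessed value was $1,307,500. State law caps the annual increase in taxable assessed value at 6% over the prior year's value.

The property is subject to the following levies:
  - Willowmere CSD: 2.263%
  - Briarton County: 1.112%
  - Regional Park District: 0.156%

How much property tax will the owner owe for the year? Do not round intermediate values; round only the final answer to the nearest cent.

Uncapped assessed value = $2,359,000 × 0.75 = $1,769,250
Cap limit = $1,307,500 × 1.06 = $1,385,950
Taxable assessed value = min($1,769,250, $1,385,950) = $1,385,950 (cap binds)
Willowmere CSD: $1,385,950 × 0.02263 = $31,364.0485
Briarton County: $1,385,950 × 0.01112 = $15,411.764
Regional Park District: $1,385,950 × 0.00156 = $2,162.082
Total = $48,937.8945

$48,937.89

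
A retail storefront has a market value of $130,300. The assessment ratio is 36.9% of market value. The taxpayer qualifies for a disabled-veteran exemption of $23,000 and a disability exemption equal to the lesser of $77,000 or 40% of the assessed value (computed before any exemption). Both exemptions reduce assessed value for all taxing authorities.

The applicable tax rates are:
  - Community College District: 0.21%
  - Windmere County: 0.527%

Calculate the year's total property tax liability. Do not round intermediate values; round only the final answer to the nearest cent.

Assessed value = $130,300 × 0.369 = $48,080.7
Disability exemption = min($77,000, 40% × $48,080.7) = min($77,000, $19,232.28) = $19,232.28 (percentage binds)
Taxable value = $48,080.7 − $23,000 − $19,232.28 = $5,848.42
Community College District: $5,848.42 × 0.0021 = $12.281682
Windmere County: $5,848.42 × 0.00527 = $30.8211734
Total = $43.1028554

$43.10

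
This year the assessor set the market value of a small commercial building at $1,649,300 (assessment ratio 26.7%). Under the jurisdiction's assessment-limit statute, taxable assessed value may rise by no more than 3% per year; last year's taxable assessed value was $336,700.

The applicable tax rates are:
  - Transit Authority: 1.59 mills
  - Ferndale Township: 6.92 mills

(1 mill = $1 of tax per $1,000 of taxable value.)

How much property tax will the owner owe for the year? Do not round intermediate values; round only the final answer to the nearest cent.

Uncapped assessed value = $1,649,300 × 0.267 = $440,363.1
Cap limit = $336,700 × 1.03 = $346,801
Taxable assessed value = min($440,363.1, $346,801) = $346,801 (cap binds)
Transit Authority: $346,801 × 0.00159 = $551.41359
Ferndale Township: $346,801 × 0.00692 = $2,399.86292
Total = $2,951.27651

$2,951.28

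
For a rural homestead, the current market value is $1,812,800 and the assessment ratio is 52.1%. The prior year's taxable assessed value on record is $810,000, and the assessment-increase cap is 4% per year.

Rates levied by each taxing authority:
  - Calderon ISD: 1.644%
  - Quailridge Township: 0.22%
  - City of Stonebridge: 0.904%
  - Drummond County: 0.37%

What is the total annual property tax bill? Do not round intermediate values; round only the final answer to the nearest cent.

Uncapped assessed value = $1,812,800 × 0.521 = $944,468.8
Cap limit = $810,000 × 1.04 = $842,400
Taxable assessed value = min($944,468.8, $842,400) = $842,400 (cap binds)
Calderon ISD: $842,400 × 0.01644 = $13,849.056
Quailridge Township: $842,400 × 0.0022 = $1,853.28
City of Stonebridge: $842,400 × 0.00904 = $7,615.296
Drummond County: $842,400 × 0.0037 = $3,116.88
Total = $26,434.512

$26,434.51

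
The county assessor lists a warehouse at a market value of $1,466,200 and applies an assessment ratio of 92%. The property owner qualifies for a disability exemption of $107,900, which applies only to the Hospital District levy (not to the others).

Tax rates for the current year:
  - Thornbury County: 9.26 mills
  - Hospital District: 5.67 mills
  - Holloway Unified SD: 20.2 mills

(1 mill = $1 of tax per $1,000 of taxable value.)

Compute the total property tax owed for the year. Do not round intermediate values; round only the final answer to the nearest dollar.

Assessed value = $1,466,200 × 0.92 = $1,348,904
Thornbury County: $1,348,904 × 0.00926 = $12,490.85104
Hospital District: ($1,348,904 − $107,900) × 0.00567 = $1,241,004 × 0.00567 = $7,036.49268
Holloway Unified SD: $1,348,904 × 0.0202 = $27,247.8608
Total = $46,775.20452

$46,775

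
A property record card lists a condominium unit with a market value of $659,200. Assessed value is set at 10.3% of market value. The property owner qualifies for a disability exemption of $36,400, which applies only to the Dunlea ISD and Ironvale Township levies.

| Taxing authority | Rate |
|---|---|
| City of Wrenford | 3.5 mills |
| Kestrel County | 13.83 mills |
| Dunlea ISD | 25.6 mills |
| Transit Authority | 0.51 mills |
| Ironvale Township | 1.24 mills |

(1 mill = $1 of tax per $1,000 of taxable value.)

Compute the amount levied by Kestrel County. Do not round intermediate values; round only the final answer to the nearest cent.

Assessed value = $659,200 × 0.103 = $67,897.6
Kestrel County taxable value = $67,897.6 (exemption does not apply)
Kestrel County levy = $67,897.6 × 0.01383 = $939.023808

$939.02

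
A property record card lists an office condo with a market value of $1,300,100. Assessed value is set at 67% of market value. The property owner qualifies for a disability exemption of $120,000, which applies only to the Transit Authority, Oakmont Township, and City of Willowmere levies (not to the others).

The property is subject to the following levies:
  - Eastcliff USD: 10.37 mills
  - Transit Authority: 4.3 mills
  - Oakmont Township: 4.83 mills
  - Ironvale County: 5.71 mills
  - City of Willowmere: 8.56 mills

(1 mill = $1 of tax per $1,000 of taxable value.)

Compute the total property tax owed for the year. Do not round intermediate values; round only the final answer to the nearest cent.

$27,293.13

Assessed value = $1,300,100 × 0.67 = $871,067
Eastcliff USD: $871,067 × 0.01037 = $9,032.96479
Transit Authority: ($871,067 − $120,000) × 0.0043 = $751,067 × 0.0043 = $3,229.5881
Oakmont Township: ($871,067 − $120,000) × 0.00483 = $751,067 × 0.00483 = $3,627.65361
Ironvale County: $871,067 × 0.00571 = $4,973.79257
City of Willowmere: ($871,067 − $120,000) × 0.00856 = $751,067 × 0.00856 = $6,429.13352
Total = $27,293.13259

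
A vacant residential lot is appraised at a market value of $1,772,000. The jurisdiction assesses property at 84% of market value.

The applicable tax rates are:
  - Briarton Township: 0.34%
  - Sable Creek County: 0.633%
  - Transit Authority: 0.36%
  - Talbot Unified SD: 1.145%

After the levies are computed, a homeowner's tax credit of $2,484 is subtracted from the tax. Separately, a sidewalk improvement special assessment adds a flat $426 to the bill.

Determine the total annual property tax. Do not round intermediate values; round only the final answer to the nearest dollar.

Assessed value = $1,772,000 × 0.84 = $1,488,480
Briarton Township: $1,488,480 × 0.0034 = $5,060.832
Sable Creek County: $1,488,480 × 0.00633 = $9,422.0784
Transit Authority: $1,488,480 × 0.0036 = $5,358.528
Talbot Unified SD: $1,488,480 × 0.01145 = $17,043.096
Levies subtotal = $36,884.5344
After credit = $36,884.5344 − $2,484 = $34,400.5344
Total = $34,400.5344 + $426 = $34,826.5344

$34,827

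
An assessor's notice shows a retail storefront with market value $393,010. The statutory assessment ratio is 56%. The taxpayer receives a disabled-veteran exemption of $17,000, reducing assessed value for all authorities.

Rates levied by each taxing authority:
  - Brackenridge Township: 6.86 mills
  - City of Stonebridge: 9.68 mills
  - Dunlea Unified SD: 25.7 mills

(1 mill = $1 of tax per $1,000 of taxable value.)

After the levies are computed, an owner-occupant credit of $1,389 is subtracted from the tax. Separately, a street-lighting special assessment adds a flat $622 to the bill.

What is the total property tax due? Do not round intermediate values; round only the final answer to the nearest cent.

$7,811.34

Assessed value = $393,010 × 0.56 = $220,085.6
Taxable value = $220,085.6 − $17,000 = $203,085.6
Brackenridge Township: $203,085.6 × 0.00686 = $1,393.167216
City of Stonebridge: $203,085.6 × 0.00968 = $1,965.868608
Dunlea Unified SD: $203,085.6 × 0.0257 = $5,219.29992
Levies subtotal = $8,578.335744
After credit = $8,578.335744 − $1,389 = $7,189.335744
Total = $7,189.335744 + $622 = $7,811.335744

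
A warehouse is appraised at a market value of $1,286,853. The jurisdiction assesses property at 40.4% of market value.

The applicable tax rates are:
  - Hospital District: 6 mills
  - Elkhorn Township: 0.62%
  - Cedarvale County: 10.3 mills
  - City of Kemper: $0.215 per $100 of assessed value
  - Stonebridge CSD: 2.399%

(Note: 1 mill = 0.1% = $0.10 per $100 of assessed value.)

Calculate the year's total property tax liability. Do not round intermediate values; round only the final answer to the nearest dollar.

$25,287

Assessed value = $1,286,853 × 0.404 = $519,888.612
Hospital District: $519,888.612 × 0.006 = $3,119.331672
Elkhorn Township: $519,888.612 × 0.0062 = $3,223.3093944
Cedarvale County: $519,888.612 × 0.0103 = $5,354.8527036
City of Kemper: $519,888.612 × 0.00215 = $1,117.7605158
Stonebridge CSD: $519,888.612 × 0.02399 = $12,472.12780188
Total = $25,287.38208768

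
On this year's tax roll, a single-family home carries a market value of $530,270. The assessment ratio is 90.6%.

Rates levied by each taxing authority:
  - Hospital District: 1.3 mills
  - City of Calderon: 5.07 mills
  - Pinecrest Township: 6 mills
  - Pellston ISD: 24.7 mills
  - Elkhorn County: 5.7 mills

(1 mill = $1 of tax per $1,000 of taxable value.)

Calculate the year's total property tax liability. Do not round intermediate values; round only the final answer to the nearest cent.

$20,547.76

Assessed value = $530,270 × 0.906 = $480,424.62
Hospital District: $480,424.62 × 0.0013 = $624.552006
City of Calderon: $480,424.62 × 0.00507 = $2,435.7528234
Pinecrest Township: $480,424.62 × 0.006 = $2,882.54772
Pellston ISD: $480,424.62 × 0.0247 = $11,866.488114
Elkhorn County: $480,424.62 × 0.0057 = $2,738.420334
Total = $624.552006 + $2,435.7528234 + $2,882.54772 + $11,866.488114 + $2,738.420334 = $20,547.7609974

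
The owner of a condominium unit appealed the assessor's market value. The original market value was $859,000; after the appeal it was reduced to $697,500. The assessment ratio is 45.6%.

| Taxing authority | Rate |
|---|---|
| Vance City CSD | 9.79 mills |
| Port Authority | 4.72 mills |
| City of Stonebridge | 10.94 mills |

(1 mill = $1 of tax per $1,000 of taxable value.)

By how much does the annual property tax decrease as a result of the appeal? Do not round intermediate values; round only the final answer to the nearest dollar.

$1,874

Old assessed value = $859,000 × 0.456 = $391,704
New assessed value = $697,500 × 0.456 = $318,060
Combined rate = 0.00979 + 0.00472 + 0.01094 = 0.02545
Old tax = $391,704 × 0.02545 = $9,968.8668
New tax = $318,060 × 0.02545 = $8,094.627
Reduction = $9,968.8668 − $8,094.627 = $1,874.2398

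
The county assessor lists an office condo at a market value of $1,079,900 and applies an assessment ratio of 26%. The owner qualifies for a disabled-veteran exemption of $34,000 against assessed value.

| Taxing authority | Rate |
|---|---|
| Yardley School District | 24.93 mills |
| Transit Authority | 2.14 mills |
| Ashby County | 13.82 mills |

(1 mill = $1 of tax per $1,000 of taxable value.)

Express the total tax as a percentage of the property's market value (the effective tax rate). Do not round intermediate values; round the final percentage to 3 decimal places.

0.934%

Assessed value = $1,079,900 × 0.26 = $280,774
Taxable value = $280,774 − $34,000 = $246,774
Yardley School District: $246,774 × 0.02493 = $6,152.07582
Transit Authority: $246,774 × 0.00214 = $528.09636
Ashby County: $246,774 × 0.01382 = $3,410.41668
Total tax = $10,090.58886
Effective rate = $10,090.58886 ÷ $1,079,900 = 0.934% of market value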